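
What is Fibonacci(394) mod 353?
192

Matrix identity: Q^n = [[F_(n+1), F_n], [F_n, F_(n-1)]] with Q = [[1,1],[1,0]].
n = 394 = 110001010₂. Square-and-multiply, entries mod 353:
Q^1 = [[1,1],[1,0]]
Q^3 = (Q^1)²·Q = [[3,2],[2,1]]
Q^6 = (Q^3)² = [[13,8],[8,5]]
Q^12 = (Q^6)² = [[233,144],[144,89]]
Q^24 = (Q^12)² = [[189,125],[125,64]]
Q^49 = (Q^24)²·Q = [[16,161],[161,208]]
Q^98 = (Q^49)² = [[55,58],[58,350]]
Q^197 = (Q^98)²·Q = [[227,35],[35,192]]
Q^394 = (Q^197)² = [[157,192],[192,318]]
F_394 mod 353 = Q^394[0][1] = 192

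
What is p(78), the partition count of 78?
12132164

p(n) counts ways to write n as a sum of positive integers (order ignored).
Euler's pentagonal recurrence: p(k) = p(k-1) + p(k-2) - p(k-5) - p(k-7) + p(k-12) + p(k-15) - ... (offsets j(3j∓1)/2, signs ++--, p(0)=1, p(<0)=0).
DP table for k = 0..77: p(0)=1, p(1)=1, p(2)=2, p(3)=3, p(4)=5, p(5)=7, p(6)=11, p(7)=15, p(8)=22, p(9)=30, p(10)=42, p(11)=56, p(12)=77, p(13)=101, p(14)=135, p(15)=176, p(16)=231, p(17)=297, p(18)=385, p(19)=490, p(20)=627, p(21)=792, p(22)=1002, p(23)=1255, p(24)=1575, p(25)=1958, p(26)=2436, p(27)=3010, p(28)=3718, p(29)=4565, p(30)=5604, p(31)=6842, p(32)=8349, p(33)=10143, p(34)=12310, p(35)=14883, p(36)=17977, p(37)=21637, p(38)=26015, p(39)=31185, p(40)=37338, p(41)=44583, p(42)=53174, p(43)=63261, p(44)=75175, p(45)=89134, p(46)=105558, p(47)=124754, p(48)=147273, p(49)=173525, p(50)=204226, p(51)=239943, p(52)=281589, p(53)=329931, p(54)=386155, p(55)=451276, p(56)=526823, p(57)=614154, p(58)=715220, p(59)=831820, p(60)=966467, p(61)=1121505, p(62)=1300156, p(63)=1505499, p(64)=1741630, p(65)=2012558, p(66)=2323520, p(67)=2679689, p(68)=3087735, p(69)=3554345, p(70)=4087968, p(71)=4697205, p(72)=5392783, p(73)=6185689, p(74)=7089500, p(75)=8118264, p(76)=9289091, p(77)=10619863.
Final step: p(78) = p(77) + p(76) - p(73) - p(71) + p(66) + p(63) - p(56) - p(52) + p(43) + p(38) - p(27) - p(21) + p(8) + p(1)
= 10619863 + 9289091 - 6185689 - 4697205 + 2323520 + 1505499 - 526823 - 281589 + 63261 + 26015 - 3010 - 792 + 22 + 1
= 12132164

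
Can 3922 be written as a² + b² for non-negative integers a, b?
21² + 59² (a=21, b=59)

Factorization: 3922 = 2 × 37 × 53
By Fermat: n is sum of two squares iff every prime p ≡ 3 (mod 4) appears to even power.
All primes ≡ 3 (mod 4) appear to even power.
Search a = 0, 1, 2, … for 3922 - a² a perfect square: first hit at a = 21: 3922 - 441 = 3481 = 59².
3922 = 21² + 59² = 441 + 3481 ✓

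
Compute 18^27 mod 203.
50

Repeated squaring. Binary of 27 = 11011.
18^1 ≡ 18 (mod 203); 18^2 ≡ 121 (mod 203); 18^4 ≡ 25 (mod 203); 18^8 ≡ 16 (mod 203); 18^16 ≡ 53 (mod 203)
18^27 = 18^1 × 18^2 × 18^8 × 18^16 ≡ 50 (mod 203)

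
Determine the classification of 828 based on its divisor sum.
abundant

Proper divisors of 828: sum = 1 + 2 + 3 + 4 + 6 + 9 + 12 + 18 + ... + 138 + 207 + 276 + 414 (17 divisors) = 1356
Since 1356 > 828, 828 is abundant.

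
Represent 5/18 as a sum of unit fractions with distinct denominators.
1/4 + 1/36

Greedy algorithm:
5/18: ceiling(18/5) = 4, use 1/4
1/36: ceiling(36/1) = 36, use 1/36
Result: 5/18 = 1/4 + 1/36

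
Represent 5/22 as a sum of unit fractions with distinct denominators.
1/5 + 1/37 + 1/4070

Greedy algorithm:
5/22: ceiling(22/5) = 5, use 1/5
3/110: ceiling(110/3) = 37, use 1/37
1/4070: ceiling(4070/1) = 4070, use 1/4070
Result: 5/22 = 1/5 + 1/37 + 1/4070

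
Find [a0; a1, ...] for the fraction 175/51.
[3; 2, 3, 7]

Euclidean algorithm steps:
175 = 3 × 51 + 22
51 = 2 × 22 + 7
22 = 3 × 7 + 1
7 = 7 × 1 + 0
Continued fraction: [3; 2, 3, 7]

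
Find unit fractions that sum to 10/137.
1/14 + 1/640 + 1/613760

Greedy algorithm:
10/137: ceiling(137/10) = 14, use 1/14
3/1918: ceiling(1918/3) = 640, use 1/640
1/613760: ceiling(613760/1) = 613760, use 1/613760
Result: 10/137 = 1/14 + 1/640 + 1/613760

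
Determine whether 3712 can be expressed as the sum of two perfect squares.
24² + 56² (a=24, b=56)

Factorization: 3712 = 2^7 × 29
By Fermat: n is sum of two squares iff every prime p ≡ 3 (mod 4) appears to even power.
All primes ≡ 3 (mod 4) appear to even power.
Search a = 0, 1, 2, … for 3712 - a² a perfect square: first hit at a = 24: 3712 - 576 = 3136 = 56².
3712 = 24² + 56² = 576 + 3136 ✓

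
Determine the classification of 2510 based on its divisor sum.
deficient

Proper divisors of 2510: sum = 1 + 2 + 5 + 10 + 251 + 502 + 1255 = 2026
Since 2026 < 2510, 2510 is deficient.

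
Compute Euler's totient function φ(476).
192

476 = 2^2 × 7 × 17
φ(n) = n × ∏(1 - 1/p) for each prime p dividing n
φ(476) = 476 × (1 - 1/2) × (1 - 1/7) × (1 - 1/17) = 192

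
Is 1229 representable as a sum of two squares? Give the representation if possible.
2² + 35² (a=2, b=35)

Factorization: 1229 = 1229
By Fermat: n is sum of two squares iff every prime p ≡ 3 (mod 4) appears to even power.
All primes ≡ 3 (mod 4) appear to even power.
Search a = 0, 1, 2, … for 1229 - a² a perfect square: first hit at a = 2: 1229 - 4 = 1225 = 35².
1229 = 2² + 35² = 4 + 1225 ✓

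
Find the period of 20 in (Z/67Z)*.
66

67 is prime, so ord(20) divides φ(67) = 66.
Divisors of 66: 1, 2, 3, 6, 11, 22, 33, 66.
Repeated squaring: 20^1 ≡ 20, 20^2 ≡ 65, 20^4 ≡ 4, 20^8 ≡ 16, 20^16 ≡ 55, 20^32 ≡ 10, 20^64 ≡ 33 (mod 67).
Test 20^d mod 67 for each divisor d in increasing order:
20^1 ≡ 20
20^2 ≡ 65
20^3 = 20^2·20^1 ≡ 27
20^6 = 20^4·20^2 ≡ 59
20^11 = 20^8·20^2·20^1 ≡ 30
20^22 = 20^16·20^4·20^2 ≡ 29
20^33 = 20^32·20^1 ≡ 66
20^66 = 20^64·20^2 ≡ 1  ← first divisor giving 1
The order is 66.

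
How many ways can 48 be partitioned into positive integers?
147273

p(n) counts ways to write n as a sum of positive integers (order ignored).
Euler's pentagonal recurrence: p(k) = p(k-1) + p(k-2) - p(k-5) - p(k-7) + p(k-12) + p(k-15) - ... (offsets j(3j∓1)/2, signs ++--, p(0)=1, p(<0)=0).
DP table for k = 0..47: p(0)=1, p(1)=1, p(2)=2, p(3)=3, p(4)=5, p(5)=7, p(6)=11, p(7)=15, p(8)=22, p(9)=30, p(10)=42, p(11)=56, p(12)=77, p(13)=101, p(14)=135, p(15)=176, p(16)=231, p(17)=297, p(18)=385, p(19)=490, p(20)=627, p(21)=792, p(22)=1002, p(23)=1255, p(24)=1575, p(25)=1958, p(26)=2436, p(27)=3010, p(28)=3718, p(29)=4565, p(30)=5604, p(31)=6842, p(32)=8349, p(33)=10143, p(34)=12310, p(35)=14883, p(36)=17977, p(37)=21637, p(38)=26015, p(39)=31185, p(40)=37338, p(41)=44583, p(42)=53174, p(43)=63261, p(44)=75175, p(45)=89134, p(46)=105558, p(47)=124754.
Final step: p(48) = p(47) + p(46) - p(43) - p(41) + p(36) + p(33) - p(26) - p(22) + p(13) + p(8)
= 124754 + 105558 - 63261 - 44583 + 17977 + 10143 - 2436 - 1002 + 101 + 22
= 147273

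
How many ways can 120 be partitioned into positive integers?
1844349560

p(n) counts ways to write n as a sum of positive integers (order ignored).
Euler's pentagonal recurrence: p(k) = p(k-1) + p(k-2) - p(k-5) - p(k-7) + p(k-12) + p(k-15) - ... (offsets j(3j∓1)/2, signs ++--, p(0)=1, p(<0)=0).
DP table for k = 0..119: p(0)=1, p(1)=1, p(2)=2, p(3)=3, p(4)=5, p(5)=7, p(6)=11, p(7)=15, p(8)=22, p(9)=30, p(10)=42, p(11)=56, p(12)=77, p(13)=101, p(14)=135, p(15)=176, p(16)=231, p(17)=297, p(18)=385, p(19)=490, p(20)=627, p(21)=792, p(22)=1002, p(23)=1255, p(24)=1575, p(25)=1958, p(26)=2436, p(27)=3010, p(28)=3718, p(29)=4565, p(30)=5604, p(31)=6842, p(32)=8349, p(33)=10143, p(34)=12310, p(35)=14883, p(36)=17977, p(37)=21637, p(38)=26015, p(39)=31185, p(40)=37338, p(41)=44583, p(42)=53174, p(43)=63261, p(44)=75175, p(45)=89134, p(46)=105558, p(47)=124754, p(48)=147273, p(49)=173525, p(50)=204226, p(51)=239943, p(52)=281589, p(53)=329931, p(54)=386155, p(55)=451276, p(56)=526823, p(57)=614154, p(58)=715220, p(59)=831820, p(60)=966467, p(61)=1121505, p(62)=1300156, p(63)=1505499, p(64)=1741630, p(65)=2012558, p(66)=2323520, p(67)=2679689, p(68)=3087735, p(69)=3554345, p(70)=4087968, p(71)=4697205, p(72)=5392783, p(73)=6185689, p(74)=7089500, p(75)=8118264, p(76)=9289091, p(77)=10619863, p(78)=12132164, p(79)=13848650, p(80)=15796476, p(81)=18004327, p(82)=20506255, p(83)=23338469, p(84)=26543660, p(85)=30167357, p(86)=34262962, p(87)=38887673, p(88)=44108109, p(89)=49995925, p(90)=56634173, p(91)=64112359, p(92)=72533807, p(93)=82010177, p(94)=92669720, p(95)=104651419, p(96)=118114304, p(97)=133230930, p(98)=150198136, p(99)=169229875, p(100)=190569292, p(101)=214481126, p(102)=241265379, p(103)=271248950, p(104)=304801365, p(105)=342325709, p(106)=384276336, p(107)=431149389, p(108)=483502844, p(109)=541946240, p(110)=607163746, p(111)=679903203, p(112)=761002156, p(113)=851376628, p(114)=952050665, p(115)=1064144451, p(116)=1188908248, p(117)=1327710076, p(118)=1482074143, p(119)=1653668665.
Final step: p(120) = p(119) + p(118) - p(115) - p(113) + p(108) + p(105) - p(98) - p(94) + p(85) + p(80) - p(69) - p(63) + p(50) + p(43) - p(28) - p(20) + p(3)
= 1653668665 + 1482074143 - 1064144451 - 851376628 + 483502844 + 342325709 - 150198136 - 92669720 + 30167357 + 15796476 - 3554345 - 1505499 + 204226 + 63261 - 3718 - 627 + 3
= 1844349560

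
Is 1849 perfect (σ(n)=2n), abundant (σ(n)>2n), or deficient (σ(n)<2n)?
deficient

Proper divisors of 1849: sum = 1 + 43 = 44
Since 44 < 1849, 1849 is deficient.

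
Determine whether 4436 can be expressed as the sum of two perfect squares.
44² + 50² (a=44, b=50)

Factorization: 4436 = 2^2 × 1109
By Fermat: n is sum of two squares iff every prime p ≡ 3 (mod 4) appears to even power.
All primes ≡ 3 (mod 4) appear to even power.
Search a = 0, 1, 2, … for 4436 - a² a perfect square: first hit at a = 44: 4436 - 1936 = 2500 = 50².
4436 = 44² + 50² = 1936 + 2500 ✓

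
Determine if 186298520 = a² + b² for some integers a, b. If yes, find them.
Not possible

Factorization: 186298520 = 2^3 × 5 × 167^3
By Fermat: n is sum of two squares iff every prime p ≡ 3 (mod 4) appears to even power.
Prime(s) ≡ 3 (mod 4) with odd exponent: [(167, 3)]
Therefore 186298520 cannot be expressed as a² + b².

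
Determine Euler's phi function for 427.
360

427 = 7 × 61
φ(n) = n × ∏(1 - 1/p) for each prime p dividing n
φ(427) = 427 × (1 - 1/7) × (1 - 1/61) = 360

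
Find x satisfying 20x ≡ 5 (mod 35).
x ≡ 2 (mod 7)

gcd(20, 35) = 5, which divides 5, so solutions exist.
Divide through by 5: 4x ≡ 1 (mod 7).
Find 4^(-1) mod 7 by the extended Euclidean algorithm:
7 = 1 × 4 + 3  ⟹  3 = (1)·7 + (-1)·4
4 = 1 × 3 + 1  ⟹  1 = (-1)·7 + (2)·4
So (2)·4 ≡ 1 (mod 7), i.e. 4^(-1) ≡ 2 (mod 7).
x ≡ 2 × 1 = 2 ≡ 2 (mod 7).
Check: 20 × 2 = 40 ≡ 5 (mod 35).
x ≡ 2 (mod 7), giving 5 solutions mod 35.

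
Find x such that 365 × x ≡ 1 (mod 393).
14

gcd(365, 393) = 1, so the inverse exists.
Extended Euclidean algorithm on (393, 365):
393 = 1 × 365 + 28  ⟹  28 = (1)·393 + (-1)·365
365 = 13 × 28 + 1  ⟹  1 = (-13)·393 + (14)·365
So (14)·365 ≡ 1 (mod 393), i.e. 365^(-1) ≡ 14 (mod 393).
Check: 365 × 14 = 5110 ≡ 1 (mod 393)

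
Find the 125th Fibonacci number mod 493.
407

Matrix identity: Q^n = [[F_(n+1), F_n], [F_n, F_(n-1)]] with Q = [[1,1],[1,0]].
n = 125 = 1111101₂. Square-and-multiply, entries mod 493:
Q^1 = [[1,1],[1,0]]
Q^3 = (Q^1)²·Q = [[3,2],[2,1]]
Q^7 = (Q^3)²·Q = [[21,13],[13,8]]
Q^15 = (Q^7)²·Q = [[1,117],[117,377]]
Q^31 = (Q^15)²·Q = [[235,379],[379,349]]
Q^62 = (Q^31)² = [[187,472],[472,208]]
Q^125 = (Q^62)²·Q = [[0,407],[407,86]]
F_125 mod 493 = Q^125[0][1] = 407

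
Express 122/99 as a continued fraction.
[1; 4, 3, 3, 2]

Euclidean algorithm steps:
122 = 1 × 99 + 23
99 = 4 × 23 + 7
23 = 3 × 7 + 2
7 = 3 × 2 + 1
2 = 2 × 1 + 0
Continued fraction: [1; 4, 3, 3, 2]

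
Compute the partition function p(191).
1820701100652

p(n) counts ways to write n as a sum of positive integers (order ignored).
Euler's pentagonal recurrence: p(k) = p(k-1) + p(k-2) - p(k-5) - p(k-7) + p(k-12) + p(k-15) - ... (offsets j(3j∓1)/2, signs ++--, p(0)=1, p(<0)=0).
DP table for k = 0..190: p(0)=1, p(1)=1, p(2)=2, p(3)=3, p(4)=5, p(5)=7, p(6)=11, p(7)=15, p(8)=22, p(9)=30, p(10)=42, p(11)=56, p(12)=77, p(13)=101, p(14)=135, p(15)=176, p(16)=231, p(17)=297, p(18)=385, p(19)=490, p(20)=627, p(21)=792, p(22)=1002, p(23)=1255, p(24)=1575, p(25)=1958, p(26)=2436, p(27)=3010, p(28)=3718, p(29)=4565, p(30)=5604, p(31)=6842, p(32)=8349, p(33)=10143, p(34)=12310, p(35)=14883, p(36)=17977, p(37)=21637, p(38)=26015, p(39)=31185, p(40)=37338, p(41)=44583, p(42)=53174, p(43)=63261, p(44)=75175, p(45)=89134, p(46)=105558, p(47)=124754, p(48)=147273, p(49)=173525, p(50)=204226, p(51)=239943, p(52)=281589, p(53)=329931, p(54)=386155, p(55)=451276, p(56)=526823, p(57)=614154, p(58)=715220, p(59)=831820, p(60)=966467, p(61)=1121505, p(62)=1300156, p(63)=1505499, p(64)=1741630, p(65)=2012558, p(66)=2323520, p(67)=2679689, p(68)=3087735, p(69)=3554345, p(70)=4087968, p(71)=4697205, p(72)=5392783, p(73)=6185689, p(74)=7089500, p(75)=8118264, p(76)=9289091, p(77)=10619863, p(78)=12132164, p(79)=13848650, p(80)=15796476, p(81)=18004327, p(82)=20506255, p(83)=23338469, p(84)=26543660, p(85)=30167357, p(86)=34262962, p(87)=38887673, p(88)=44108109, p(89)=49995925, p(90)=56634173, p(91)=64112359, p(92)=72533807, p(93)=82010177, p(94)=92669720, p(95)=104651419, p(96)=118114304, p(97)=133230930, p(98)=150198136, p(99)=169229875, p(100)=190569292, p(101)=214481126, p(102)=241265379, p(103)=271248950, p(104)=304801365, p(105)=342325709, p(106)=384276336, p(107)=431149389, p(108)=483502844, p(109)=541946240, p(110)=607163746, p(111)=679903203, p(112)=761002156, p(113)=851376628, p(114)=952050665, p(115)=1064144451, p(116)=1188908248, p(117)=1327710076, p(118)=1482074143, p(119)=1653668665, p(120)=1844349560, p(121)=2056148051, p(122)=2291320912, p(123)=2552338241, p(124)=2841940500, p(125)=3163127352, p(126)=3519222692, p(127)=3913864295, p(128)=4351078600, p(129)=4835271870, p(130)=5371315400, p(131)=5964539504, p(132)=6620830889, p(133)=7346629512, p(134)=8149040695, p(135)=9035836076, p(136)=10015581680, p(137)=11097645016, p(138)=12292341831, p(139)=13610949895, p(140)=15065878135, p(141)=16670689208, p(142)=18440293320, p(143)=20390982757, p(144)=22540654445, p(145)=24908858009, p(146)=27517052599, p(147)=30388671978, p(148)=33549419497, p(149)=37027355200, p(150)=40853235313, p(151)=45060624582, p(152)=49686288421, p(153)=54770336324, p(154)=60356673280, p(155)=66493182097, p(156)=73232243759, p(157)=80630964769, p(158)=88751778802, p(159)=97662728555, p(160)=107438159466, p(161)=118159068427, p(162)=129913904637, p(163)=142798995930, p(164)=156919475295, p(165)=172389800255, p(166)=189334822579, p(167)=207890420102, p(168)=228204732751, p(169)=250438925115, p(170)=274768617130, p(171)=301384802048, p(172)=330495499613, p(173)=362326859895, p(174)=397125074750, p(175)=435157697830, p(176)=476715857290, p(177)=522115831195, p(178)=571701605655, p(179)=625846753120, p(180)=684957390936, p(181)=749474411781, p(182)=819876908323, p(183)=896684817527, p(184)=980462880430, p(185)=1071823774337, p(186)=1171432692373, p(187)=1280011042268, p(188)=1398341745571, p(189)=1527273599625, p(190)=1667727404093.
Final step: p(191) = p(190) + p(189) - p(186) - p(184) + p(179) + p(176) - p(169) - p(165) + p(156) + p(151) - p(140) - p(134) + p(121) + p(114) - p(99) - p(91) + p(74) + p(65) - p(46) - p(36) + p(15) + p(4)
= 1667727404093 + 1527273599625 - 1171432692373 - 980462880430 + 625846753120 + 476715857290 - 250438925115 - 172389800255 + 73232243759 + 45060624582 - 15065878135 - 8149040695 + 2056148051 + 952050665 - 169229875 - 64112359 + 7089500 + 2012558 - 105558 - 17977 + 176 + 5
= 1820701100652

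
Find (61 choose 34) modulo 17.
3

Using Lucas' theorem:
Write n=61 and k=34 in base 17:
n in base 17: [3, 10]
k in base 17: [2, 0]
C(61,34) mod 17 = ∏ C(n_i, k_i) mod 17
Digit binomials (mod 17): C(3,2) = 3; C(10,0) = 1
Product: 3 × 1 = 3 ≡ 3 (mod 17)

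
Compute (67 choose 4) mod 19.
1

Using Lucas' theorem:
Write n=67 and k=4 in base 19:
n in base 19: [3, 10]
k in base 19: [0, 4]
C(67,4) mod 19 = ∏ C(n_i, k_i) mod 19
Digit binomials (mod 19): C(3,0) = 1; C(10,4) = 210 ≡ 1
Product: 1 × 1 = 1 ≡ 1 (mod 19)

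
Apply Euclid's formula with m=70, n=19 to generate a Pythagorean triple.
(4539, 2660, 5261)

Euclid's formula: a = m² - n², b = 2mn, c = m² + n²
m = 70, n = 19
a = 70² - 19² = 4900 - 361 = 4539
b = 2 × 70 × 19 = 2660
c = 70² + 19² = 4900 + 361 = 5261
Verification: 4539² + 2660² = 20602521 + 7075600 = 27678121 = 5261² ✓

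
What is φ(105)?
48

105 = 3 × 5 × 7
φ(n) = n × ∏(1 - 1/p) for each prime p dividing n
φ(105) = 105 × (1 - 1/3) × (1 - 1/5) × (1 - 1/7) = 48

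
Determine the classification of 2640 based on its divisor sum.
abundant

Proper divisors of 2640: sum = 1 + 2 + 3 + 4 + 5 + 6 + 8 + 10 + ... + 528 + 660 + 880 + 1320 (39 divisors) = 6288
Since 6288 > 2640, 2640 is abundant.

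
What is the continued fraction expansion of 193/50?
[3; 1, 6, 7]

Euclidean algorithm steps:
193 = 3 × 50 + 43
50 = 1 × 43 + 7
43 = 6 × 7 + 1
7 = 7 × 1 + 0
Continued fraction: [3; 1, 6, 7]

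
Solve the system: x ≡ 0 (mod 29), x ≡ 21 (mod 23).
435

Using Chinese Remainder Theorem:
M = 29 × 23 = 667
M1 = 23, M2 = 29
y1 = 23^(-1) mod 29 = 24
y2 = 29^(-1) mod 23 = 4
x = (0×23×24 + 21×29×4) mod 667 = 435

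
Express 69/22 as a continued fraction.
[3; 7, 3]

Euclidean algorithm steps:
69 = 3 × 22 + 3
22 = 7 × 3 + 1
3 = 3 × 1 + 0
Continued fraction: [3; 7, 3]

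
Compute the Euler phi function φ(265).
208

265 = 5 × 53
φ(n) = n × ∏(1 - 1/p) for each prime p dividing n
φ(265) = 265 × (1 - 1/5) × (1 - 1/53) = 208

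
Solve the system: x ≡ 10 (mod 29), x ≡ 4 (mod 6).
10

Using Chinese Remainder Theorem:
M = 29 × 6 = 174
M1 = 6, M2 = 29
y1 = 6^(-1) mod 29 = 5
y2 = 29^(-1) mod 6 = 5
x = (10×6×5 + 4×29×5) mod 174 = 10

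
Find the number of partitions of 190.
1667727404093

p(n) counts ways to write n as a sum of positive integers (order ignored).
Euler's pentagonal recurrence: p(k) = p(k-1) + p(k-2) - p(k-5) - p(k-7) + p(k-12) + p(k-15) - ... (offsets j(3j∓1)/2, signs ++--, p(0)=1, p(<0)=0).
DP table for k = 0..189: p(0)=1, p(1)=1, p(2)=2, p(3)=3, p(4)=5, p(5)=7, p(6)=11, p(7)=15, p(8)=22, p(9)=30, p(10)=42, p(11)=56, p(12)=77, p(13)=101, p(14)=135, p(15)=176, p(16)=231, p(17)=297, p(18)=385, p(19)=490, p(20)=627, p(21)=792, p(22)=1002, p(23)=1255, p(24)=1575, p(25)=1958, p(26)=2436, p(27)=3010, p(28)=3718, p(29)=4565, p(30)=5604, p(31)=6842, p(32)=8349, p(33)=10143, p(34)=12310, p(35)=14883, p(36)=17977, p(37)=21637, p(38)=26015, p(39)=31185, p(40)=37338, p(41)=44583, p(42)=53174, p(43)=63261, p(44)=75175, p(45)=89134, p(46)=105558, p(47)=124754, p(48)=147273, p(49)=173525, p(50)=204226, p(51)=239943, p(52)=281589, p(53)=329931, p(54)=386155, p(55)=451276, p(56)=526823, p(57)=614154, p(58)=715220, p(59)=831820, p(60)=966467, p(61)=1121505, p(62)=1300156, p(63)=1505499, p(64)=1741630, p(65)=2012558, p(66)=2323520, p(67)=2679689, p(68)=3087735, p(69)=3554345, p(70)=4087968, p(71)=4697205, p(72)=5392783, p(73)=6185689, p(74)=7089500, p(75)=8118264, p(76)=9289091, p(77)=10619863, p(78)=12132164, p(79)=13848650, p(80)=15796476, p(81)=18004327, p(82)=20506255, p(83)=23338469, p(84)=26543660, p(85)=30167357, p(86)=34262962, p(87)=38887673, p(88)=44108109, p(89)=49995925, p(90)=56634173, p(91)=64112359, p(92)=72533807, p(93)=82010177, p(94)=92669720, p(95)=104651419, p(96)=118114304, p(97)=133230930, p(98)=150198136, p(99)=169229875, p(100)=190569292, p(101)=214481126, p(102)=241265379, p(103)=271248950, p(104)=304801365, p(105)=342325709, p(106)=384276336, p(107)=431149389, p(108)=483502844, p(109)=541946240, p(110)=607163746, p(111)=679903203, p(112)=761002156, p(113)=851376628, p(114)=952050665, p(115)=1064144451, p(116)=1188908248, p(117)=1327710076, p(118)=1482074143, p(119)=1653668665, p(120)=1844349560, p(121)=2056148051, p(122)=2291320912, p(123)=2552338241, p(124)=2841940500, p(125)=3163127352, p(126)=3519222692, p(127)=3913864295, p(128)=4351078600, p(129)=4835271870, p(130)=5371315400, p(131)=5964539504, p(132)=6620830889, p(133)=7346629512, p(134)=8149040695, p(135)=9035836076, p(136)=10015581680, p(137)=11097645016, p(138)=12292341831, p(139)=13610949895, p(140)=15065878135, p(141)=16670689208, p(142)=18440293320, p(143)=20390982757, p(144)=22540654445, p(145)=24908858009, p(146)=27517052599, p(147)=30388671978, p(148)=33549419497, p(149)=37027355200, p(150)=40853235313, p(151)=45060624582, p(152)=49686288421, p(153)=54770336324, p(154)=60356673280, p(155)=66493182097, p(156)=73232243759, p(157)=80630964769, p(158)=88751778802, p(159)=97662728555, p(160)=107438159466, p(161)=118159068427, p(162)=129913904637, p(163)=142798995930, p(164)=156919475295, p(165)=172389800255, p(166)=189334822579, p(167)=207890420102, p(168)=228204732751, p(169)=250438925115, p(170)=274768617130, p(171)=301384802048, p(172)=330495499613, p(173)=362326859895, p(174)=397125074750, p(175)=435157697830, p(176)=476715857290, p(177)=522115831195, p(178)=571701605655, p(179)=625846753120, p(180)=684957390936, p(181)=749474411781, p(182)=819876908323, p(183)=896684817527, p(184)=980462880430, p(185)=1071823774337, p(186)=1171432692373, p(187)=1280011042268, p(188)=1398341745571, p(189)=1527273599625.
Final step: p(190) = p(189) + p(188) - p(185) - p(183) + p(178) + p(175) - p(168) - p(164) + p(155) + p(150) - p(139) - p(133) + p(120) + p(113) - p(98) - p(90) + p(73) + p(64) - p(45) - p(35) + p(14) + p(3)
= 1527273599625 + 1398341745571 - 1071823774337 - 896684817527 + 571701605655 + 435157697830 - 228204732751 - 156919475295 + 66493182097 + 40853235313 - 13610949895 - 7346629512 + 1844349560 + 851376628 - 150198136 - 56634173 + 6185689 + 1741630 - 89134 - 14883 + 135 + 3
= 1667727404093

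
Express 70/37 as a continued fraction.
[1; 1, 8, 4]

Euclidean algorithm steps:
70 = 1 × 37 + 33
37 = 1 × 33 + 4
33 = 8 × 4 + 1
4 = 4 × 1 + 0
Continued fraction: [1; 1, 8, 4]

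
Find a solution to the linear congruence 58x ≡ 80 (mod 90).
x ≡ 20 (mod 45)

gcd(58, 90) = 2, which divides 80, so solutions exist.
Divide through by 2: 29x ≡ 40 (mod 45).
Find 29^(-1) mod 45 by the extended Euclidean algorithm:
45 = 1 × 29 + 16  ⟹  16 = (1)·45 + (-1)·29
29 = 1 × 16 + 13  ⟹  13 = (-1)·45 + (2)·29
16 = 1 × 13 + 3  ⟹  3 = (2)·45 + (-3)·29
13 = 4 × 3 + 1  ⟹  1 = (-9)·45 + (14)·29
So (14)·29 ≡ 1 (mod 45), i.e. 29^(-1) ≡ 14 (mod 45).
x ≡ 14 × 40 = 560 ≡ 20 (mod 45).
Check: 58 × 20 = 1160 ≡ 80 (mod 90).
x ≡ 20 (mod 45), giving 2 solutions mod 90.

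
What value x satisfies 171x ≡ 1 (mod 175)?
131

gcd(171, 175) = 1, so the inverse exists.
Extended Euclidean algorithm on (175, 171):
175 = 1 × 171 + 4  ⟹  4 = (1)·175 + (-1)·171
171 = 42 × 4 + 3  ⟹  3 = (-42)·175 + (43)·171
4 = 1 × 3 + 1  ⟹  1 = (43)·175 + (-44)·171
So (-44)·171 ≡ 1 (mod 175), i.e. 171^(-1) ≡ -44 ≡ 131 (mod 175).
Check: 171 × 131 = 22401 ≡ 1 (mod 175)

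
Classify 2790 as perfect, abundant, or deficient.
abundant

Proper divisors of 2790: sum = 1 + 2 + 3 + 5 + 6 + 9 + 10 + 15 + ... + 465 + 558 + 930 + 1395 (23 divisors) = 4698
Since 4698 > 2790, 2790 is abundant.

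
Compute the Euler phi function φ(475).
360

475 = 5^2 × 19
φ(n) = n × ∏(1 - 1/p) for each prime p dividing n
φ(475) = 475 × (1 - 1/5) × (1 - 1/19) = 360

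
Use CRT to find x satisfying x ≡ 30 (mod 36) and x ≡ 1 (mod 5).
66

Using Chinese Remainder Theorem:
M = 36 × 5 = 180
M1 = 5, M2 = 36
y1 = 5^(-1) mod 36 = 29
y2 = 36^(-1) mod 5 = 1
x = (30×5×29 + 1×36×1) mod 180 = 66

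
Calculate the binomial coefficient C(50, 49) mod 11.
6

Using Lucas' theorem:
Write n=50 and k=49 in base 11:
n in base 11: [4, 6]
k in base 11: [4, 5]
C(50,49) mod 11 = ∏ C(n_i, k_i) mod 11
Digit binomials (mod 11): C(4,4) = 1; C(6,5) = 6
Product: 1 × 6 = 6 ≡ 6 (mod 11)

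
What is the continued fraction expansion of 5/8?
[0; 1, 1, 1, 2]

Euclidean algorithm steps:
5 = 0 × 8 + 5
8 = 1 × 5 + 3
5 = 1 × 3 + 2
3 = 1 × 2 + 1
2 = 2 × 1 + 0
Continued fraction: [0; 1, 1, 1, 2]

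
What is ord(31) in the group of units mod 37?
4

37 is prime, so ord(31) divides φ(37) = 36.
Divisors of 36: 1, 2, 3, 4, 6, 9, 12, 18, 36.
Repeated squaring: 31^1 ≡ 31, 31^2 ≡ 36, 31^4 ≡ 1, 31^8 ≡ 1, 31^16 ≡ 1, 31^32 ≡ 1 (mod 37).
Test 31^d mod 37 for each divisor d in increasing order:
31^1 ≡ 31
31^2 ≡ 36
31^3 = 31^2·31^1 ≡ 6
31^4 ≡ 1  ← first divisor giving 1
The order is 4.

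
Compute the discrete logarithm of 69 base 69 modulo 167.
1

Baby-step giant-step with step n = ⌈√167⌉ = 13.
Baby steps 69^j mod 167 (j:value) for j=0..12: 0:1, 1:69, 2:85, 3:20, 4:44, 5:30, 6:66, 7:45, 8:99, 9:151, 10:65, 11:143, 12:14.
h = 69 is already in the table at j=1, so x = 1.
Check: 69^1 ≡ 69 (mod 167).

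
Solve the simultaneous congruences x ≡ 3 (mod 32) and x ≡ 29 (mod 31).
835

Using Chinese Remainder Theorem:
M = 32 × 31 = 992
M1 = 31, M2 = 32
y1 = 31^(-1) mod 32 = 31
y2 = 32^(-1) mod 31 = 1
x = (3×31×31 + 29×32×1) mod 992 = 835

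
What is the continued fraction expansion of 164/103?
[1; 1, 1, 2, 4, 1, 3]

Euclidean algorithm steps:
164 = 1 × 103 + 61
103 = 1 × 61 + 42
61 = 1 × 42 + 19
42 = 2 × 19 + 4
19 = 4 × 4 + 3
4 = 1 × 3 + 1
3 = 3 × 1 + 0
Continued fraction: [1; 1, 1, 2, 4, 1, 3]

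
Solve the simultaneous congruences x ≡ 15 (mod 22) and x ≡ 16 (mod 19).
301

Using Chinese Remainder Theorem:
M = 22 × 19 = 418
M1 = 19, M2 = 22
y1 = 19^(-1) mod 22 = 7
y2 = 22^(-1) mod 19 = 13
x = (15×19×7 + 16×22×13) mod 418 = 301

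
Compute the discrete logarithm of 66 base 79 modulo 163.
109

Baby-step giant-step with step n = ⌈√163⌉ = 13.
Baby steps 79^j mod 163 (j:value) for j=0..12: 0:1, 1:79, 2:47, 3:127, 4:90, 5:101, 6:155, 7:20, 8:113, 9:125, 10:95, 11:7, 12:64.
Giant-step multiplier: 79^(-13) ≡ 79^(162-13) = 79^149 ≡ 109 (mod 163).
Giant steps γ_i = 66·109^i mod 163: γ_0=66, γ_1=22, γ_2=116, γ_3=93, γ_4=31, γ_5=119, γ_6=94, γ_7=140, γ_8=101 (in table at j=5).
x = i·n + j = 8·13 + 5 = 109.
Check: 79^109 ≡ 66 (mod 163).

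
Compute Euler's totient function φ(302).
150

302 = 2 × 151
φ(n) = n × ∏(1 - 1/p) for each prime p dividing n
φ(302) = 302 × (1 - 1/2) × (1 - 1/151) = 150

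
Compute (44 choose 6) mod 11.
0

Using Lucas' theorem:
Write n=44 and k=6 in base 11:
n in base 11: [4, 0]
k in base 11: [0, 6]
C(44,6) mod 11 = ∏ C(n_i, k_i) mod 11
Digit binomials (mod 11): C(4,0) = 1; C(0,6) = 0 (k_i > n_i)
Product: 1 × 0 = 0 ≡ 0 (mod 11)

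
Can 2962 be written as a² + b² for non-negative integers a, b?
19² + 51² (a=19, b=51)

Factorization: 2962 = 2 × 1481
By Fermat: n is sum of two squares iff every prime p ≡ 3 (mod 4) appears to even power.
All primes ≡ 3 (mod 4) appear to even power.
Search a = 0, 1, 2, … for 2962 - a² a perfect square: first hit at a = 19: 2962 - 361 = 2601 = 51².
2962 = 19² + 51² = 361 + 2601 ✓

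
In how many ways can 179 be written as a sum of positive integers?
625846753120

p(n) counts ways to write n as a sum of positive integers (order ignored).
Euler's pentagonal recurrence: p(k) = p(k-1) + p(k-2) - p(k-5) - p(k-7) + p(k-12) + p(k-15) - ... (offsets j(3j∓1)/2, signs ++--, p(0)=1, p(<0)=0).
DP table for k = 0..178: p(0)=1, p(1)=1, p(2)=2, p(3)=3, p(4)=5, p(5)=7, p(6)=11, p(7)=15, p(8)=22, p(9)=30, p(10)=42, p(11)=56, p(12)=77, p(13)=101, p(14)=135, p(15)=176, p(16)=231, p(17)=297, p(18)=385, p(19)=490, p(20)=627, p(21)=792, p(22)=1002, p(23)=1255, p(24)=1575, p(25)=1958, p(26)=2436, p(27)=3010, p(28)=3718, p(29)=4565, p(30)=5604, p(31)=6842, p(32)=8349, p(33)=10143, p(34)=12310, p(35)=14883, p(36)=17977, p(37)=21637, p(38)=26015, p(39)=31185, p(40)=37338, p(41)=44583, p(42)=53174, p(43)=63261, p(44)=75175, p(45)=89134, p(46)=105558, p(47)=124754, p(48)=147273, p(49)=173525, p(50)=204226, p(51)=239943, p(52)=281589, p(53)=329931, p(54)=386155, p(55)=451276, p(56)=526823, p(57)=614154, p(58)=715220, p(59)=831820, p(60)=966467, p(61)=1121505, p(62)=1300156, p(63)=1505499, p(64)=1741630, p(65)=2012558, p(66)=2323520, p(67)=2679689, p(68)=3087735, p(69)=3554345, p(70)=4087968, p(71)=4697205, p(72)=5392783, p(73)=6185689, p(74)=7089500, p(75)=8118264, p(76)=9289091, p(77)=10619863, p(78)=12132164, p(79)=13848650, p(80)=15796476, p(81)=18004327, p(82)=20506255, p(83)=23338469, p(84)=26543660, p(85)=30167357, p(86)=34262962, p(87)=38887673, p(88)=44108109, p(89)=49995925, p(90)=56634173, p(91)=64112359, p(92)=72533807, p(93)=82010177, p(94)=92669720, p(95)=104651419, p(96)=118114304, p(97)=133230930, p(98)=150198136, p(99)=169229875, p(100)=190569292, p(101)=214481126, p(102)=241265379, p(103)=271248950, p(104)=304801365, p(105)=342325709, p(106)=384276336, p(107)=431149389, p(108)=483502844, p(109)=541946240, p(110)=607163746, p(111)=679903203, p(112)=761002156, p(113)=851376628, p(114)=952050665, p(115)=1064144451, p(116)=1188908248, p(117)=1327710076, p(118)=1482074143, p(119)=1653668665, p(120)=1844349560, p(121)=2056148051, p(122)=2291320912, p(123)=2552338241, p(124)=2841940500, p(125)=3163127352, p(126)=3519222692, p(127)=3913864295, p(128)=4351078600, p(129)=4835271870, p(130)=5371315400, p(131)=5964539504, p(132)=6620830889, p(133)=7346629512, p(134)=8149040695, p(135)=9035836076, p(136)=10015581680, p(137)=11097645016, p(138)=12292341831, p(139)=13610949895, p(140)=15065878135, p(141)=16670689208, p(142)=18440293320, p(143)=20390982757, p(144)=22540654445, p(145)=24908858009, p(146)=27517052599, p(147)=30388671978, p(148)=33549419497, p(149)=37027355200, p(150)=40853235313, p(151)=45060624582, p(152)=49686288421, p(153)=54770336324, p(154)=60356673280, p(155)=66493182097, p(156)=73232243759, p(157)=80630964769, p(158)=88751778802, p(159)=97662728555, p(160)=107438159466, p(161)=118159068427, p(162)=129913904637, p(163)=142798995930, p(164)=156919475295, p(165)=172389800255, p(166)=189334822579, p(167)=207890420102, p(168)=228204732751, p(169)=250438925115, p(170)=274768617130, p(171)=301384802048, p(172)=330495499613, p(173)=362326859895, p(174)=397125074750, p(175)=435157697830, p(176)=476715857290, p(177)=522115831195, p(178)=571701605655.
Final step: p(179) = p(178) + p(177) - p(174) - p(172) + p(167) + p(164) - p(157) - p(153) + p(144) + p(139) - p(128) - p(122) + p(109) + p(102) - p(87) - p(79) + p(62) + p(53) - p(34) - p(24) + p(3)
= 571701605655 + 522115831195 - 397125074750 - 330495499613 + 207890420102 + 156919475295 - 80630964769 - 54770336324 + 22540654445 + 13610949895 - 4351078600 - 2291320912 + 541946240 + 241265379 - 38887673 - 13848650 + 1300156 + 329931 - 12310 - 1575 + 3
= 625846753120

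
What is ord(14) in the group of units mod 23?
22

23 is prime, so ord(14) divides φ(23) = 22.
Divisors of 22: 1, 2, 11, 22.
Repeated squaring: 14^1 ≡ 14, 14^2 ≡ 12, 14^4 ≡ 6, 14^8 ≡ 13, 14^16 ≡ 8 (mod 23).
Test 14^d mod 23 for each divisor d in increasing order:
14^1 ≡ 14
14^2 ≡ 12
14^11 = 14^8·14^2·14^1 ≡ 22
14^22 = 14^16·14^4·14^2 ≡ 1  ← first divisor giving 1
The order is 22.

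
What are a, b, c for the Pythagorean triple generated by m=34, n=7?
(1107, 476, 1205)

Euclid's formula: a = m² - n², b = 2mn, c = m² + n²
m = 34, n = 7
a = 34² - 7² = 1156 - 49 = 1107
b = 2 × 34 × 7 = 476
c = 34² + 7² = 1156 + 49 = 1205
Verification: 1107² + 476² = 1225449 + 226576 = 1452025 = 1205² ✓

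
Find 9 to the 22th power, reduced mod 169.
74

Repeated squaring. Binary of 22 = 10110.
9^1 ≡ 9 (mod 169); 9^2 ≡ 81 (mod 169); 9^4 ≡ 139 (mod 169); 9^8 ≡ 55 (mod 169); 9^16 ≡ 152 (mod 169)
9^22 = 9^2 × 9^4 × 9^16 ≡ 74 (mod 169)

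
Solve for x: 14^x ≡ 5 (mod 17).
13

Baby-step giant-step with step n = ⌈√17⌉ = 5.
Baby steps 14^j mod 17 (j:value) for j=0..4: 0:1, 1:14, 2:9, 3:7, 4:13.
Giant-step multiplier: 14^(-5) ≡ 14^(16-5) = 14^11 ≡ 10 (mod 17).
Giant steps γ_i = 5·10^i mod 17: γ_0=5, γ_1=16, γ_2=7 (in table at j=3).
x = i·n + j = 2·5 + 3 = 13.
Check: 14^13 ≡ 5 (mod 17).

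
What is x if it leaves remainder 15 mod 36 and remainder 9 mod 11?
339

Using Chinese Remainder Theorem:
M = 36 × 11 = 396
M1 = 11, M2 = 36
y1 = 11^(-1) mod 36 = 23
y2 = 36^(-1) mod 11 = 4
x = (15×11×23 + 9×36×4) mod 396 = 339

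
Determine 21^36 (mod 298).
5

Repeated squaring. Binary of 36 = 100100.
21^1 ≡ 21 (mod 298); 21^2 ≡ 143 (mod 298); 21^4 ≡ 185 (mod 298); 21^8 ≡ 253 (mod 298); 21^16 ≡ 237 (mod 298); 21^32 ≡ 145 (mod 298)
21^36 = 21^4 × 21^32 ≡ 5 (mod 298)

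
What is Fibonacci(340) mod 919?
492

Matrix identity: Q^n = [[F_(n+1), F_n], [F_n, F_(n-1)]] with Q = [[1,1],[1,0]].
n = 340 = 101010100₂. Square-and-multiply, entries mod 919:
Q^1 = [[1,1],[1,0]]
Q^2 = (Q^1)² = [[2,1],[1,1]]
Q^5 = (Q^2)²·Q = [[8,5],[5,3]]
Q^10 = (Q^5)² = [[89,55],[55,34]]
Q^21 = (Q^10)²·Q = [[250,837],[837,332]]
Q^42 = (Q^21)² = [[299,64],[64,235]]
Q^85 = (Q^42)²·Q = [[851,678],[678,173]]
Q^170 = (Q^85)² = [[213,427],[427,705]]
Q^340 = (Q^170)² = [[705,492],[492,213]]
F_340 mod 919 = Q^340[0][1] = 492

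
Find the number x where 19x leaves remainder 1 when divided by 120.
19

gcd(19, 120) = 1, so the inverse exists.
Extended Euclidean algorithm on (120, 19):
120 = 6 × 19 + 6  ⟹  6 = (1)·120 + (-6)·19
19 = 3 × 6 + 1  ⟹  1 = (-3)·120 + (19)·19
So (19)·19 ≡ 1 (mod 120), i.e. 19^(-1) ≡ 19 (mod 120).
Check: 19 × 19 = 361 ≡ 1 (mod 120)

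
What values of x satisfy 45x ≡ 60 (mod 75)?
x ≡ 3 (mod 5)

gcd(45, 75) = 15, which divides 60, so solutions exist.
Divide through by 15: 3x ≡ 4 (mod 5).
Find 3^(-1) mod 5 by the extended Euclidean algorithm:
5 = 1 × 3 + 2  ⟹  2 = (1)·5 + (-1)·3
3 = 1 × 2 + 1  ⟹  1 = (-1)·5 + (2)·3
So (2)·3 ≡ 1 (mod 5), i.e. 3^(-1) ≡ 2 (mod 5).
x ≡ 2 × 4 = 8 ≡ 3 (mod 5).
Check: 45 × 3 = 135 ≡ 60 (mod 75).
x ≡ 3 (mod 5), giving 15 solutions mod 75.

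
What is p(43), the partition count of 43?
63261

p(n) counts ways to write n as a sum of positive integers (order ignored).
Euler's pentagonal recurrence: p(k) = p(k-1) + p(k-2) - p(k-5) - p(k-7) + p(k-12) + p(k-15) - ... (offsets j(3j∓1)/2, signs ++--, p(0)=1, p(<0)=0).
DP table for k = 0..42: p(0)=1, p(1)=1, p(2)=2, p(3)=3, p(4)=5, p(5)=7, p(6)=11, p(7)=15, p(8)=22, p(9)=30, p(10)=42, p(11)=56, p(12)=77, p(13)=101, p(14)=135, p(15)=176, p(16)=231, p(17)=297, p(18)=385, p(19)=490, p(20)=627, p(21)=792, p(22)=1002, p(23)=1255, p(24)=1575, p(25)=1958, p(26)=2436, p(27)=3010, p(28)=3718, p(29)=4565, p(30)=5604, p(31)=6842, p(32)=8349, p(33)=10143, p(34)=12310, p(35)=14883, p(36)=17977, p(37)=21637, p(38)=26015, p(39)=31185, p(40)=37338, p(41)=44583, p(42)=53174.
Final step: p(43) = p(42) + p(41) - p(38) - p(36) + p(31) + p(28) - p(21) - p(17) + p(8) + p(3)
= 53174 + 44583 - 26015 - 17977 + 6842 + 3718 - 792 - 297 + 22 + 3
= 63261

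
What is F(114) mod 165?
157

Matrix identity: Q^n = [[F_(n+1), F_n], [F_n, F_(n-1)]] with Q = [[1,1],[1,0]].
n = 114 = 1110010₂. Square-and-multiply, entries mod 165:
Q^1 = [[1,1],[1,0]]
Q^3 = (Q^1)²·Q = [[3,2],[2,1]]
Q^7 = (Q^3)²·Q = [[21,13],[13,8]]
Q^14 = (Q^7)² = [[115,47],[47,68]]
Q^28 = (Q^14)² = [[89,21],[21,68]]
Q^57 = (Q^28)²·Q = [[109,112],[112,162]]
Q^114 = (Q^57)² = [[5,157],[157,13]]
F_114 mod 165 = Q^114[0][1] = 157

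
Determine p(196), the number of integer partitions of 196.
2814570987591

p(n) counts ways to write n as a sum of positive integers (order ignored).
Euler's pentagonal recurrence: p(k) = p(k-1) + p(k-2) - p(k-5) - p(k-7) + p(k-12) + p(k-15) - ... (offsets j(3j∓1)/2, signs ++--, p(0)=1, p(<0)=0).
DP table for k = 0..195: p(0)=1, p(1)=1, p(2)=2, p(3)=3, p(4)=5, p(5)=7, p(6)=11, p(7)=15, p(8)=22, p(9)=30, p(10)=42, p(11)=56, p(12)=77, p(13)=101, p(14)=135, p(15)=176, p(16)=231, p(17)=297, p(18)=385, p(19)=490, p(20)=627, p(21)=792, p(22)=1002, p(23)=1255, p(24)=1575, p(25)=1958, p(26)=2436, p(27)=3010, p(28)=3718, p(29)=4565, p(30)=5604, p(31)=6842, p(32)=8349, p(33)=10143, p(34)=12310, p(35)=14883, p(36)=17977, p(37)=21637, p(38)=26015, p(39)=31185, p(40)=37338, p(41)=44583, p(42)=53174, p(43)=63261, p(44)=75175, p(45)=89134, p(46)=105558, p(47)=124754, p(48)=147273, p(49)=173525, p(50)=204226, p(51)=239943, p(52)=281589, p(53)=329931, p(54)=386155, p(55)=451276, p(56)=526823, p(57)=614154, p(58)=715220, p(59)=831820, p(60)=966467, p(61)=1121505, p(62)=1300156, p(63)=1505499, p(64)=1741630, p(65)=2012558, p(66)=2323520, p(67)=2679689, p(68)=3087735, p(69)=3554345, p(70)=4087968, p(71)=4697205, p(72)=5392783, p(73)=6185689, p(74)=7089500, p(75)=8118264, p(76)=9289091, p(77)=10619863, p(78)=12132164, p(79)=13848650, p(80)=15796476, p(81)=18004327, p(82)=20506255, p(83)=23338469, p(84)=26543660, p(85)=30167357, p(86)=34262962, p(87)=38887673, p(88)=44108109, p(89)=49995925, p(90)=56634173, p(91)=64112359, p(92)=72533807, p(93)=82010177, p(94)=92669720, p(95)=104651419, p(96)=118114304, p(97)=133230930, p(98)=150198136, p(99)=169229875, p(100)=190569292, p(101)=214481126, p(102)=241265379, p(103)=271248950, p(104)=304801365, p(105)=342325709, p(106)=384276336, p(107)=431149389, p(108)=483502844, p(109)=541946240, p(110)=607163746, p(111)=679903203, p(112)=761002156, p(113)=851376628, p(114)=952050665, p(115)=1064144451, p(116)=1188908248, p(117)=1327710076, p(118)=1482074143, p(119)=1653668665, p(120)=1844349560, p(121)=2056148051, p(122)=2291320912, p(123)=2552338241, p(124)=2841940500, p(125)=3163127352, p(126)=3519222692, p(127)=3913864295, p(128)=4351078600, p(129)=4835271870, p(130)=5371315400, p(131)=5964539504, p(132)=6620830889, p(133)=7346629512, p(134)=8149040695, p(135)=9035836076, p(136)=10015581680, p(137)=11097645016, p(138)=12292341831, p(139)=13610949895, p(140)=15065878135, p(141)=16670689208, p(142)=18440293320, p(143)=20390982757, p(144)=22540654445, p(145)=24908858009, p(146)=27517052599, p(147)=30388671978, p(148)=33549419497, p(149)=37027355200, p(150)=40853235313, p(151)=45060624582, p(152)=49686288421, p(153)=54770336324, p(154)=60356673280, p(155)=66493182097, p(156)=73232243759, p(157)=80630964769, p(158)=88751778802, p(159)=97662728555, p(160)=107438159466, p(161)=118159068427, p(162)=129913904637, p(163)=142798995930, p(164)=156919475295, p(165)=172389800255, p(166)=189334822579, p(167)=207890420102, p(168)=228204732751, p(169)=250438925115, p(170)=274768617130, p(171)=301384802048, p(172)=330495499613, p(173)=362326859895, p(174)=397125074750, p(175)=435157697830, p(176)=476715857290, p(177)=522115831195, p(178)=571701605655, p(179)=625846753120, p(180)=684957390936, p(181)=749474411781, p(182)=819876908323, p(183)=896684817527, p(184)=980462880430, p(185)=1071823774337, p(186)=1171432692373, p(187)=1280011042268, p(188)=1398341745571, p(189)=1527273599625, p(190)=1667727404093, p(191)=1820701100652, p(192)=1987276856363, p(193)=2168627105469, p(194)=2366022741845, p(195)=2580840212973.
Final step: p(196) = p(195) + p(194) - p(191) - p(189) + p(184) + p(181) - p(174) - p(170) + p(161) + p(156) - p(145) - p(139) + p(126) + p(119) - p(104) - p(96) + p(79) + p(70) - p(51) - p(41) + p(20) + p(9)
= 2580840212973 + 2366022741845 - 1820701100652 - 1527273599625 + 980462880430 + 749474411781 - 397125074750 - 274768617130 + 118159068427 + 73232243759 - 24908858009 - 13610949895 + 3519222692 + 1653668665 - 304801365 - 118114304 + 13848650 + 4087968 - 239943 - 44583 + 627 + 30
= 2814570987591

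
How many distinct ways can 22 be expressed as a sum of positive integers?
1002

p(n) counts ways to write n as a sum of positive integers (order ignored).
Euler's pentagonal recurrence: p(k) = p(k-1) + p(k-2) - p(k-5) - p(k-7) + p(k-12) + p(k-15) - ... (offsets j(3j∓1)/2, signs ++--, p(0)=1, p(<0)=0).
DP table for k = 0..21: p(0)=1, p(1)=1, p(2)=2, p(3)=3, p(4)=5, p(5)=7, p(6)=11, p(7)=15, p(8)=22, p(9)=30, p(10)=42, p(11)=56, p(12)=77, p(13)=101, p(14)=135, p(15)=176, p(16)=231, p(17)=297, p(18)=385, p(19)=490, p(20)=627, p(21)=792.
Final step: p(22) = p(21) + p(20) - p(17) - p(15) + p(10) + p(7) - p(0)
= 792 + 627 - 297 - 176 + 42 + 15 - 1
= 1002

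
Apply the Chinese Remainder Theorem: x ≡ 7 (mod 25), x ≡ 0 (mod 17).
357

Using Chinese Remainder Theorem:
M = 25 × 17 = 425
M1 = 17, M2 = 25
y1 = 17^(-1) mod 25 = 3
y2 = 25^(-1) mod 17 = 15
x = (7×17×3 + 0×25×15) mod 425 = 357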